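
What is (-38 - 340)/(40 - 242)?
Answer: 189/101 ≈ 1.8713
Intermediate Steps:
(-38 - 340)/(40 - 242) = -378/(-202) = -378*(-1/202) = 189/101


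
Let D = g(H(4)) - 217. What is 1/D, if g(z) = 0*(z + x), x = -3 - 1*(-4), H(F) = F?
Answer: -1/217 ≈ -0.0046083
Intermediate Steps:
x = 1 (x = -3 + 4 = 1)
g(z) = 0 (g(z) = 0*(z + 1) = 0*(1 + z) = 0)
D = -217 (D = 0 - 217 = -217)
1/D = 1/(-217) = -1/217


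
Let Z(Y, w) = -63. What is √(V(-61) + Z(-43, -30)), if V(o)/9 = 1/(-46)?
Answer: 3*I*√14858/46 ≈ 7.9496*I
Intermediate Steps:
V(o) = -9/46 (V(o) = 9/(-46) = 9*(-1/46) = -9/46)
√(V(-61) + Z(-43, -30)) = √(-9/46 - 63) = √(-2907/46) = 3*I*√14858/46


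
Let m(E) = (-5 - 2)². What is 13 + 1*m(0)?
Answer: 62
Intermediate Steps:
m(E) = 49 (m(E) = (-7)² = 49)
13 + 1*m(0) = 13 + 1*49 = 13 + 49 = 62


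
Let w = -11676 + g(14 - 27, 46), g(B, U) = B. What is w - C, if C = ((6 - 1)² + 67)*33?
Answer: -14725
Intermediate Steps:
C = 3036 (C = (5² + 67)*33 = (25 + 67)*33 = 92*33 = 3036)
w = -11689 (w = -11676 + (14 - 27) = -11676 - 13 = -11689)
w - C = -11689 - 1*3036 = -11689 - 3036 = -14725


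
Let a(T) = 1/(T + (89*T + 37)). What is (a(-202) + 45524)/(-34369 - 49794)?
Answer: -825941931/1526969309 ≈ -0.54090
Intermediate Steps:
a(T) = 1/(37 + 90*T) (a(T) = 1/(T + (37 + 89*T)) = 1/(37 + 90*T))
(a(-202) + 45524)/(-34369 - 49794) = (1/(37 + 90*(-202)) + 45524)/(-34369 - 49794) = (1/(37 - 18180) + 45524)/(-84163) = (1/(-18143) + 45524)*(-1/84163) = (-1/18143 + 45524)*(-1/84163) = (825941931/18143)*(-1/84163) = -825941931/1526969309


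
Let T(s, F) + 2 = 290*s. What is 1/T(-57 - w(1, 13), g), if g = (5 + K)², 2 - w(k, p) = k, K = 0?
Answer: -1/16822 ≈ -5.9446e-5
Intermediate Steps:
w(k, p) = 2 - k
g = 25 (g = (5 + 0)² = 5² = 25)
T(s, F) = -2 + 290*s
1/T(-57 - w(1, 13), g) = 1/(-2 + 290*(-57 - (2 - 1*1))) = 1/(-2 + 290*(-57 - (2 - 1))) = 1/(-2 + 290*(-57 - 1*1)) = 1/(-2 + 290*(-57 - 1)) = 1/(-2 + 290*(-58)) = 1/(-2 - 16820) = 1/(-16822) = -1/16822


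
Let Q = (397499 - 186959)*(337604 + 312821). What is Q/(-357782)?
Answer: -68470239750/178891 ≈ -3.8275e+5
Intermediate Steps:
Q = 136940479500 (Q = 210540*650425 = 136940479500)
Q/(-357782) = 136940479500/(-357782) = 136940479500*(-1/357782) = -68470239750/178891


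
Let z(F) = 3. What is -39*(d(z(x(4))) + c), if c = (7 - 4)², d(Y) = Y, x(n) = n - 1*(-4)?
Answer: -468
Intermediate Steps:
x(n) = 4 + n (x(n) = n + 4 = 4 + n)
c = 9 (c = 3² = 9)
-39*(d(z(x(4))) + c) = -39*(3 + 9) = -39*12 = -468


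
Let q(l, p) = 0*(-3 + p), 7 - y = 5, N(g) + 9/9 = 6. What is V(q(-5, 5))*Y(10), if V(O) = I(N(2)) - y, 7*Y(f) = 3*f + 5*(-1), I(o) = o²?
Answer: 575/7 ≈ 82.143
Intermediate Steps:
N(g) = 5 (N(g) = -1 + 6 = 5)
y = 2 (y = 7 - 1*5 = 7 - 5 = 2)
q(l, p) = 0
Y(f) = -5/7 + 3*f/7 (Y(f) = (3*f + 5*(-1))/7 = (3*f - 5)/7 = (-5 + 3*f)/7 = -5/7 + 3*f/7)
V(O) = 23 (V(O) = 5² - 1*2 = 25 - 2 = 23)
V(q(-5, 5))*Y(10) = 23*(-5/7 + (3/7)*10) = 23*(-5/7 + 30/7) = 23*(25/7) = 575/7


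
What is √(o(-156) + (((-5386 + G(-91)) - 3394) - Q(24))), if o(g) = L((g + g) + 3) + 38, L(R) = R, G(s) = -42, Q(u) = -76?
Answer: I*√9017 ≈ 94.958*I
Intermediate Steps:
o(g) = 41 + 2*g (o(g) = ((g + g) + 3) + 38 = (2*g + 3) + 38 = (3 + 2*g) + 38 = 41 + 2*g)
√(o(-156) + (((-5386 + G(-91)) - 3394) - Q(24))) = √((41 + 2*(-156)) + (((-5386 - 42) - 3394) - 1*(-76))) = √((41 - 312) + ((-5428 - 3394) + 76)) = √(-271 + (-8822 + 76)) = √(-271 - 8746) = √(-9017) = I*√9017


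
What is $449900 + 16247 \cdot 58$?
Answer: $1392226$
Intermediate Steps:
$449900 + 16247 \cdot 58 = 449900 + 942326 = 1392226$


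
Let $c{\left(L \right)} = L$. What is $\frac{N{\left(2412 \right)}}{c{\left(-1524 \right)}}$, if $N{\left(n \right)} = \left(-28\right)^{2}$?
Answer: $- \frac{196}{381} \approx -0.51444$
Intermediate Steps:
$N{\left(n \right)} = 784$
$\frac{N{\left(2412 \right)}}{c{\left(-1524 \right)}} = \frac{784}{-1524} = 784 \left(- \frac{1}{1524}\right) = - \frac{196}{381}$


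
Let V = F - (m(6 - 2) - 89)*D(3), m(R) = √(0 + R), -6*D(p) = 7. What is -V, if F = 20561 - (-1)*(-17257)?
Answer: -6405/2 ≈ -3202.5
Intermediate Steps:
D(p) = -7/6 (D(p) = -⅙*7 = -7/6)
F = 3304 (F = 20561 - 1*17257 = 20561 - 17257 = 3304)
m(R) = √R
V = 6405/2 (V = 3304 - (√(6 - 2) - 89)*(-7)/6 = 3304 - (√4 - 89)*(-7)/6 = 3304 - (2 - 89)*(-7)/6 = 3304 - (-87)*(-7)/6 = 3304 - 1*203/2 = 3304 - 203/2 = 6405/2 ≈ 3202.5)
-V = -1*6405/2 = -6405/2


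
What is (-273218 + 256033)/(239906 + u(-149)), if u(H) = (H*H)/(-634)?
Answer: -10895290/152078203 ≈ -0.071643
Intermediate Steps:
u(H) = -H**2/634 (u(H) = H**2*(-1/634) = -H**2/634)
(-273218 + 256033)/(239906 + u(-149)) = (-273218 + 256033)/(239906 - 1/634*(-149)**2) = -17185/(239906 - 1/634*22201) = -17185/(239906 - 22201/634) = -17185/152078203/634 = -17185*634/152078203 = -10895290/152078203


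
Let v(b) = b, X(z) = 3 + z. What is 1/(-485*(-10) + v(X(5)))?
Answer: 1/4858 ≈ 0.00020585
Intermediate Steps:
1/(-485*(-10) + v(X(5))) = 1/(-485*(-10) + (3 + 5)) = 1/(4850 + 8) = 1/4858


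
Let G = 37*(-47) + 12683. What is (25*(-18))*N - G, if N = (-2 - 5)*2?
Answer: -4644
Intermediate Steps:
G = 10944 (G = -1739 + 12683 = 10944)
N = -14 (N = -7*2 = -14)
(25*(-18))*N - G = (25*(-18))*(-14) - 1*10944 = -450*(-14) - 10944 = 6300 - 10944 = -4644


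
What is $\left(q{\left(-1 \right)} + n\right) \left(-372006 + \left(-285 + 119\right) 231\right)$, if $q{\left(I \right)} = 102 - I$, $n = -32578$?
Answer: $13326181200$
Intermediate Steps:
$\left(q{\left(-1 \right)} + n\right) \left(-372006 + \left(-285 + 119\right) 231\right) = \left(\left(102 - -1\right) - 32578\right) \left(-372006 + \left(-285 + 119\right) 231\right) = \left(\left(102 + 1\right) - 32578\right) \left(-372006 - 38346\right) = \left(103 - 32578\right) \left(-372006 - 38346\right) = \left(-32475\right) \left(-410352\right) = 13326181200$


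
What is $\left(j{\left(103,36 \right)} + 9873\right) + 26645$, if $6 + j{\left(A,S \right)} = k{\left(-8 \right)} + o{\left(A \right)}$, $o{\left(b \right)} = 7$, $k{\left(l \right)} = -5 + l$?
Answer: $36506$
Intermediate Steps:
$j{\left(A,S \right)} = -12$ ($j{\left(A,S \right)} = -6 + \left(\left(-5 - 8\right) + 7\right) = -6 + \left(-13 + 7\right) = -6 - 6 = -12$)
$\left(j{\left(103,36 \right)} + 9873\right) + 26645 = \left(-12 + 9873\right) + 26645 = 9861 + 26645 = 36506$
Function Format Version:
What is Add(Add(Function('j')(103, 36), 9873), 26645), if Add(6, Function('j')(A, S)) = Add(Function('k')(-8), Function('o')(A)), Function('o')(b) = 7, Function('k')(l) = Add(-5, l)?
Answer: 36506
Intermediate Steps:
Function('j')(A, S) = -12 (Function('j')(A, S) = Add(-6, Add(Add(-5, -8), 7)) = Add(-6, Add(-13, 7)) = Add(-6, -6) = -12)
Add(Add(Function('j')(103, 36), 9873), 26645) = Add(Add(-12, 9873), 26645) = Add(9861, 26645) = 36506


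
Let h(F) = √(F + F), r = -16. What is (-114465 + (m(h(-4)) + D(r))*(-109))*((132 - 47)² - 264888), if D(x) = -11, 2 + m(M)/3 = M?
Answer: 29015945756 + 168511602*I*√2 ≈ 2.9016e+10 + 2.3831e+8*I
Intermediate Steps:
h(F) = √2*√F (h(F) = √(2*F) = √2*√F)
m(M) = -6 + 3*M
(-114465 + (m(h(-4)) + D(r))*(-109))*((132 - 47)² - 264888) = (-114465 + ((-6 + 3*(√2*√(-4))) - 11)*(-109))*((132 - 47)² - 264888) = (-114465 + ((-6 + 3*(√2*(2*I))) - 11)*(-109))*(85² - 264888) = (-114465 + ((-6 + 3*(2*I*√2)) - 11)*(-109))*(7225 - 264888) = (-114465 + ((-6 + 6*I*√2) - 11)*(-109))*(-257663) = (-114465 + (-17 + 6*I*√2)*(-109))*(-257663) = (-114465 + (1853 - 654*I*√2))*(-257663) = (-112612 - 654*I*√2)*(-257663) = 29015945756 + 168511602*I*√2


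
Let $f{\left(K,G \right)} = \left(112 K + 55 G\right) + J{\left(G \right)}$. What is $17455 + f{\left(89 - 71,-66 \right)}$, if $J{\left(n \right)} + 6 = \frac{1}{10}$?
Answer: $\frac{158351}{10} \approx 15835.0$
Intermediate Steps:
$J{\left(n \right)} = - \frac{59}{10}$ ($J{\left(n \right)} = -6 + \frac{1}{10} = - \frac{59}{10}$)
$f{\left(K,G \right)} = - \frac{59}{10} + 55 G + 112 K$ ($f{\left(K,G \right)} = \left(112 K + 55 G\right) - \frac{59}{10} = \left(55 G + 112 K\right) - \frac{59}{10} = - \frac{59}{10} + 55 G + 112 K$)
$17455 + f{\left(89 - 71,-66 \right)} = 17455 + \left(- \frac{59}{10} + 55 \left(-66\right) + 112 \left(89 - 71\right)\right) = 17455 - \left(\frac{36359}{10} - 112 \left(89 - 71\right)\right) = 17455 - \frac{16199}{10} = \frac{158351}{10}$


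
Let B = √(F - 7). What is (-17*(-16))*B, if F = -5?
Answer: 544*I*√3 ≈ 942.24*I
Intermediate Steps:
B = 2*I*√3 (B = √(-5 - 7) = √(-12) = 2*I*√3 ≈ 3.4641*I)
(-17*(-16))*B = (-17*(-16))*(2*I*√3) = 272*(2*I*√3) = 544*I*√3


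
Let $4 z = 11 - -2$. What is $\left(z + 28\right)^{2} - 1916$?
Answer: $- \frac{15031}{16} \approx -939.44$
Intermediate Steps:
$z = \frac{13}{4}$ ($z = \frac{11 - -2}{4} = \frac{11 + 2}{4} = \frac{1}{4} \cdot 13 = \frac{13}{4} \approx 3.25$)
$\left(z + 28\right)^{2} - 1916 = \left(\frac{13}{4} + 28\right)^{2} - 1916 = \left(\frac{125}{4}\right)^{2} - 1916 = \frac{15625}{16} - 1916 = - \frac{15031}{16}$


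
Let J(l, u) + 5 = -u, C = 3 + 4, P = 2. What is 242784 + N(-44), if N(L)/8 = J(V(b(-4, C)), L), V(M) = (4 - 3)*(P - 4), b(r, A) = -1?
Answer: 243096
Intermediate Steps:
C = 7
V(M) = -2 (V(M) = (4 - 3)*(2 - 4) = 1*(-2) = -2)
J(l, u) = -5 - u
N(L) = -40 - 8*L (N(L) = 8*(-5 - L) = -40 - 8*L)
242784 + N(-44) = 242784 + (-40 - 8*(-44)) = 242784 + (-40 + 352) = 242784 + 312 = 243096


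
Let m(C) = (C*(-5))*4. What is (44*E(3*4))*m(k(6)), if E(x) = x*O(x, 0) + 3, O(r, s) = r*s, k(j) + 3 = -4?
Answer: 18480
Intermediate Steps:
k(j) = -7 (k(j) = -3 - 4 = -7)
E(x) = 3 (E(x) = x*(x*0) + 3 = x*0 + 3 = 0 + 3 = 3)
m(C) = -20*C (m(C) = -5*C*4 = -20*C)
(44*E(3*4))*m(k(6)) = (44*3)*(-20*(-7)) = 132*140 = 18480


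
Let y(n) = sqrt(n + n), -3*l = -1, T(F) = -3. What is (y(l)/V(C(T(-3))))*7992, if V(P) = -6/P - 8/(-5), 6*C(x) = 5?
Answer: -3330*sqrt(6)/7 ≈ -1165.3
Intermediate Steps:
l = 1/3 (l = -1/3*(-1) = 1/3 ≈ 0.33333)
C(x) = 5/6 (C(x) = (1/6)*5 = 5/6)
y(n) = sqrt(2)*sqrt(n) (y(n) = sqrt(2*n) = sqrt(2)*sqrt(n))
V(P) = 8/5 - 6/P (V(P) = -6/P - 8*(-1/5) = -6/P + 8/5 = 8/5 - 6/P)
(y(l)/V(C(T(-3))))*7992 = ((sqrt(2)*sqrt(1/3))/(8/5 - 6/5/6))*7992 = ((sqrt(2)*(sqrt(3)/3))/(8/5 - 6*6/5))*7992 = ((sqrt(6)/3)/(8/5 - 36/5))*7992 = ((sqrt(6)/3)/(-28/5))*7992 = ((sqrt(6)/3)*(-5/28))*7992 = -5*sqrt(6)/84*7992 = -3330*sqrt(6)/7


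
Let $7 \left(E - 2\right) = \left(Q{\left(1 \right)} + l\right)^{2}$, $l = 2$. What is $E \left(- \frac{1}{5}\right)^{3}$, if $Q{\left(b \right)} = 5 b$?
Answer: $- \frac{9}{125} \approx -0.072$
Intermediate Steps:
$E = 9$ ($E = 2 + \frac{\left(5 \cdot 1 + 2\right)^{2}}{7} = 2 + \frac{\left(5 + 2\right)^{2}}{7} = 2 + \frac{7^{2}}{7} = 2 + \frac{1}{7} \cdot 49 = 2 + 7 = 9$)
$E \left(- \frac{1}{5}\right)^{3} = 9 \left(- \frac{1}{5}\right)^{3} = 9 \left(- \frac{1}{125}\right) = - \frac{9}{125}$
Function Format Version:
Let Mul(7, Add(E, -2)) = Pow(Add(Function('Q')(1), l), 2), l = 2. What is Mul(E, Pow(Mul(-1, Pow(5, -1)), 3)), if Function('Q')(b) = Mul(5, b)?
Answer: Rational(-9, 125) ≈ -0.072000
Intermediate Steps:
E = 9 (E = Add(2, Mul(Rational(1, 7), Pow(Add(Mul(5, 1), 2), 2))) = Add(2, Mul(Rational(1, 7), Pow(Add(5, 2), 2))) = Add(2, Mul(Rational(1, 7), Pow(7, 2))) = Add(2, Mul(Rational(1, 7), 49)) = Add(2, 7) = 9)
Mul(E, Pow(Mul(-1, Pow(5, -1)), 3)) = Mul(9, Pow(Mul(-1, Pow(5, -1)), 3)) = Mul(9, Pow(Mul(-1, Rational(1, 5)), 3)) = Mul(9, Pow(Rational(-1, 5), 3)) = Mul(9, Rational(-1, 125)) = Rational(-9, 125)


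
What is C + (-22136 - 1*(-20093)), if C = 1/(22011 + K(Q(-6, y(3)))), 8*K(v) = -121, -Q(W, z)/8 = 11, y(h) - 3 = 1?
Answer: -359500573/175967 ≈ -2043.0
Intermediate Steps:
y(h) = 4 (y(h) = 3 + 1 = 4)
Q(W, z) = -88 (Q(W, z) = -8*11 = -88)
K(v) = -121/8 (K(v) = (⅛)*(-121) = -121/8)
C = 8/175967 (C = 1/(22011 - 121/8) = 1/(175967/8) = 8/175967 ≈ 4.5463e-5)
C + (-22136 - 1*(-20093)) = 8/175967 + (-22136 - 1*(-20093)) = 8/175967 + (-22136 + 20093) = 8/175967 - 2043 = -359500573/175967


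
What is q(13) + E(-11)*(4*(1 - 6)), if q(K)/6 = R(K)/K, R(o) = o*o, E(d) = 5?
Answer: -22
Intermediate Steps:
R(o) = o²
q(K) = 6*K (q(K) = 6*(K²/K) = 6*K)
q(13) + E(-11)*(4*(1 - 6)) = 6*13 + 5*(4*(1 - 6)) = 78 + 5*(4*(-5)) = 78 + 5*(-20) = 78 - 100 = -22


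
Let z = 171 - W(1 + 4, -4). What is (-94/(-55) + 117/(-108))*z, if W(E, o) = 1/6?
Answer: 84665/792 ≈ 106.90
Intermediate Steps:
W(E, o) = 1/6
z = 1025/6 (z = 171 - 1*1/6 = 171 - 1/6 = 1025/6 ≈ 170.83)
(-94/(-55) + 117/(-108))*z = (-94/(-55) + 117/(-108))*(1025/6) = (-94*(-1/55) + 117*(-1/108))*(1025/6) = (94/55 - 13/12)*(1025/6) = (413/660)*(1025/6) = 84665/792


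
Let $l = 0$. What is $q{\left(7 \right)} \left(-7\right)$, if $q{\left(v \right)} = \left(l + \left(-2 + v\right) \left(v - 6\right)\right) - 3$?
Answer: $-14$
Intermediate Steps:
$q{\left(v \right)} = -3 + \left(-6 + v\right) \left(-2 + v\right)$ ($q{\left(v \right)} = \left(0 + \left(-2 + v\right) \left(v - 6\right)\right) - 3 = \left(0 + \left(-2 + v\right) \left(-6 + v\right)\right) - 3 = \left(0 + \left(-6 + v\right) \left(-2 + v\right)\right) - 3 = \left(-6 + v\right) \left(-2 + v\right) - 3 = -3 + \left(-6 + v\right) \left(-2 + v\right)$)
$q{\left(7 \right)} \left(-7\right) = \left(9 + 7^{2} - 56\right) \left(-7\right) = \left(9 + 49 - 56\right) \left(-7\right) = 2 \left(-7\right) = -14$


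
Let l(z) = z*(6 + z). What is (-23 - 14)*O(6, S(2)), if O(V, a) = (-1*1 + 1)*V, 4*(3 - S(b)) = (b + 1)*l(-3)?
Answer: 0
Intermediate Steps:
S(b) = 21/4 + 9*b/4 (S(b) = 3 - (b + 1)*(-3*(6 - 3))/4 = 3 - (1 + b)*(-3*3)/4 = 3 - (1 + b)*(-9)/4 = 3 - (-9 - 9*b)/4 = 3 + (9/4 + 9*b/4) = 21/4 + 9*b/4)
O(V, a) = 0 (O(V, a) = (-1 + 1)*V = 0*V = 0)
(-23 - 14)*O(6, S(2)) = (-23 - 14)*0 = -37*0 = 0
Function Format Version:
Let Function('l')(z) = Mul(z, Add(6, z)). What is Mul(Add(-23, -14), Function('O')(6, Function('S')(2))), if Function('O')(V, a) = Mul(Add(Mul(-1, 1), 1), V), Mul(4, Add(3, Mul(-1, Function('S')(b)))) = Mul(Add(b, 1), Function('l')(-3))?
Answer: 0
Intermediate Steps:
Function('S')(b) = Add(Rational(21, 4), Mul(Rational(9, 4), b)) (Function('S')(b) = Add(3, Mul(Rational(-1, 4), Mul(Add(b, 1), Mul(-3, Add(6, -3))))) = Add(3, Mul(Rational(-1, 4), Mul(Add(1, b), Mul(-3, 3)))) = Add(3, Mul(Rational(-1, 4), Mul(Add(1, b), -9))) = Add(3, Mul(Rational(-1, 4), Add(-9, Mul(-9, b)))) = Add(3, Add(Rational(9, 4), Mul(Rational(9, 4), b))) = Add(Rational(21, 4), Mul(Rational(9, 4), b)))
Function('O')(V, a) = 0 (Function('O')(V, a) = Mul(Add(-1, 1), V) = Mul(0, V) = 0)
Mul(Add(-23, -14), Function('O')(6, Function('S')(2))) = Mul(Add(-23, -14), 0) = Mul(-37, 0) = 0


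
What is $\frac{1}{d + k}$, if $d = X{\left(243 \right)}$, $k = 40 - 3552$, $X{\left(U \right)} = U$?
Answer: $- \frac{1}{3269} \approx -0.0003059$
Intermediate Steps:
$k = -3512$ ($k = 40 - 3552 = -3512$)
$d = 243$
$\frac{1}{d + k} = \frac{1}{243 - 3512} = \frac{1}{-3269} = - \frac{1}{3269}$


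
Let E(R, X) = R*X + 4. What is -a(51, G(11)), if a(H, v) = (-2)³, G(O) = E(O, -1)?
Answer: 8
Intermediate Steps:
E(R, X) = 4 + R*X
G(O) = 4 - O (G(O) = 4 + O*(-1) = 4 - O)
a(H, v) = -8
-a(51, G(11)) = -1*(-8) = 8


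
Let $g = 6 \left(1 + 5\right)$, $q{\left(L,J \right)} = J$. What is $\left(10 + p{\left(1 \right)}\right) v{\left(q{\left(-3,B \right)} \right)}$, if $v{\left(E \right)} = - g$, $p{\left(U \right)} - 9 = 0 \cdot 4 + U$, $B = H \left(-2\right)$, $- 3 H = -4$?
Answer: $-720$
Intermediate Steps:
$H = \frac{4}{3}$ ($H = \left(- \frac{1}{3}\right) \left(-4\right) = \frac{4}{3} \approx 1.3333$)
$B = - \frac{8}{3}$ ($B = \frac{4}{3} \left(-2\right) = - \frac{8}{3} \approx -2.6667$)
$p{\left(U \right)} = 9 + U$ ($p{\left(U \right)} = 9 + \left(0 \cdot 4 + U\right) = 9 + \left(0 + U\right) = 9 + U$)
$g = 36$ ($g = 6 \cdot 6 = 36$)
$v{\left(E \right)} = -36$ ($v{\left(E \right)} = \left(-1\right) 36 = -36$)
$\left(10 + p{\left(1 \right)}\right) v{\left(q{\left(-3,B \right)} \right)} = \left(10 + \left(9 + 1\right)\right) \left(-36\right) = \left(10 + 10\right) \left(-36\right) = 20 \left(-36\right) = -720$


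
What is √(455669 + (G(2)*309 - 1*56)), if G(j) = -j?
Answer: 3*√50555 ≈ 674.53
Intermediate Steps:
√(455669 + (G(2)*309 - 1*56)) = √(455669 + (-1*2*309 - 1*56)) = √(455669 + (-2*309 - 56)) = √(455669 + (-618 - 56)) = √(455669 - 674) = √454995 = 3*√50555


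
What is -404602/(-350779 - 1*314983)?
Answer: 202301/332881 ≈ 0.60773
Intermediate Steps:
-404602/(-350779 - 1*314983) = -404602/(-350779 - 314983) = -404602/(-665762) = -404602*(-1/665762) = 202301/332881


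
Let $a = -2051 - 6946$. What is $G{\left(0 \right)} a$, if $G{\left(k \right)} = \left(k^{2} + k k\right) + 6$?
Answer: $-53982$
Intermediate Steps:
$G{\left(k \right)} = 6 + 2 k^{2}$ ($G{\left(k \right)} = \left(k^{2} + k^{2}\right) + 6 = 2 k^{2} + 6 = 6 + 2 k^{2}$)
$a = -8997$
$G{\left(0 \right)} a = \left(6 + 2 \cdot 0^{2}\right) \left(-8997\right) = \left(6 + 2 \cdot 0\right) \left(-8997\right) = \left(6 + 0\right) \left(-8997\right) = 6 \left(-8997\right) = -53982$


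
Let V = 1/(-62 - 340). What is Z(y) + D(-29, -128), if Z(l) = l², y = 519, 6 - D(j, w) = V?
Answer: 108285535/402 ≈ 2.6937e+5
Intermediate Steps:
V = -1/402 (V = 1/(-402) = -1/402 ≈ -0.0024876)
D(j, w) = 2413/402 (D(j, w) = 6 - 1*(-1/402) = 6 + 1/402 = 2413/402)
Z(y) + D(-29, -128) = 519² + 2413/402 = 269361 + 2413/402 = 108285535/402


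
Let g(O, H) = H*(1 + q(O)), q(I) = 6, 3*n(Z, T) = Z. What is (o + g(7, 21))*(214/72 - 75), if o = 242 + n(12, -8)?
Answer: -339683/12 ≈ -28307.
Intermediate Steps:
n(Z, T) = Z/3
o = 246 (o = 242 + (⅓)*12 = 242 + 4 = 246)
g(O, H) = 7*H (g(O, H) = H*(1 + 6) = H*7 = 7*H)
(o + g(7, 21))*(214/72 - 75) = (246 + 7*21)*(214/72 - 75) = (246 + 147)*(214*(1/72) - 75) = 393*(107/36 - 75) = 393*(-2593/36) = -339683/12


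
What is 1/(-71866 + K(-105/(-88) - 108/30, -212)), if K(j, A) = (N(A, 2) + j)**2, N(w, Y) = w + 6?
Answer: -193600/5504550999 ≈ -3.5171e-5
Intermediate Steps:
N(w, Y) = 6 + w
K(j, A) = (6 + A + j)**2 (K(j, A) = ((6 + A) + j)**2 = (6 + A + j)**2)
1/(-71866 + K(-105/(-88) - 108/30, -212)) = 1/(-71866 + (6 - 212 + (-105/(-88) - 108/30))**2) = 1/(-71866 + (6 - 212 + (-105*(-1/88) - 108*1/30))**2) = 1/(-71866 + (6 - 212 + (105/88 - 18/5))**2) = 1/(-71866 + (6 - 212 - 1059/440)**2) = 1/(-71866 + (-91699/440)**2) = 1/(-71866 + 8408706601/193600) = 1/(-5504550999/193600) = -193600/5504550999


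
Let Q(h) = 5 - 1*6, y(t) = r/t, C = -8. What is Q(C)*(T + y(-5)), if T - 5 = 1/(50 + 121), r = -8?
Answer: -5648/855 ≈ -6.6059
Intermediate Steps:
T = 856/171 (T = 5 + 1/(50 + 121) = 5 + 1/171 = 856/171 ≈ 5.0058)
y(t) = -8/t
Q(h) = -1 (Q(h) = 5 - 6 = -1)
Q(C)*(T + y(-5)) = -(856/171 - 8/(-5)) = -(856/171 - 8*(-1/5)) = -(856/171 + 8/5) = -1*5648/855 = -5648/855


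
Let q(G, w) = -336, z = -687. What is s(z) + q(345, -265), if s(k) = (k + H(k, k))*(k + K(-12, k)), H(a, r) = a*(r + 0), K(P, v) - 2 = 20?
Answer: -313402866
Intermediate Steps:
K(P, v) = 22 (K(P, v) = 2 + 20 = 22)
H(a, r) = a*r
s(k) = (22 + k)*(k + k**2) (s(k) = (k + k*k)*(k + 22) = (k + k**2)*(22 + k) = (22 + k)*(k + k**2))
s(z) + q(345, -265) = -687*(22 + (-687)**2 + 23*(-687)) - 336 = -687*(22 + 471969 - 15801) - 336 = -687*456190 - 336 = -313402530 - 336 = -313402866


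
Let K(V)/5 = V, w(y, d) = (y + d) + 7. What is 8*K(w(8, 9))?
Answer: 960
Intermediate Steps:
w(y, d) = 7 + d + y (w(y, d) = (d + y) + 7 = 7 + d + y)
K(V) = 5*V
8*K(w(8, 9)) = 8*(5*(7 + 9 + 8)) = 8*(5*24) = 8*120 = 960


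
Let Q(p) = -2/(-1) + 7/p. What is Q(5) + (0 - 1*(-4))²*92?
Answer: 7377/5 ≈ 1475.4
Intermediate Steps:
Q(p) = 2 + 7/p (Q(p) = -2*(-1) + 7/p = 2 + 7/p)
Q(5) + (0 - 1*(-4))²*92 = (2 + 7/5) + (0 - 1*(-4))²*92 = (2 + 7*(⅕)) + (0 + 4)²*92 = (2 + 7/5) + 4²*92 = 17/5 + 16*92 = 17/5 + 1472 = 7377/5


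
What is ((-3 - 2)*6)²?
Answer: 900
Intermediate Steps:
((-3 - 2)*6)² = (-5*6)² = (-30)² = 900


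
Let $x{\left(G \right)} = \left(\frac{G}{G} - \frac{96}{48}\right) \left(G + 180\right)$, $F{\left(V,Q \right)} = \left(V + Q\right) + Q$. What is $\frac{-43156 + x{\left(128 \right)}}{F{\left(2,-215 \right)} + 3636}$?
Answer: $- \frac{5433}{401} \approx -13.549$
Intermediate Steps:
$F{\left(V,Q \right)} = V + 2 Q$ ($F{\left(V,Q \right)} = \left(Q + V\right) + Q = V + 2 Q$)
$x{\left(G \right)} = -180 - G$ ($x{\left(G \right)} = \left(1 - 2\right) \left(180 + G\right) = - (180 + G) = -180 - G$)
$\frac{-43156 + x{\left(128 \right)}}{F{\left(2,-215 \right)} + 3636} = \frac{-43156 - 308}{\left(2 + 2 \left(-215\right)\right) + 3636} = \frac{-43156 - 308}{\left(2 - 430\right) + 3636} = \frac{-43156 - 308}{-428 + 3636} = - \frac{43464}{3208} = \left(-43464\right) \frac{1}{3208} = - \frac{5433}{401}$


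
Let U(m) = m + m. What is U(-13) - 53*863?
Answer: -45765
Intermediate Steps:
U(m) = 2*m
U(-13) - 53*863 = 2*(-13) - 53*863 = -26 - 45739 = -45765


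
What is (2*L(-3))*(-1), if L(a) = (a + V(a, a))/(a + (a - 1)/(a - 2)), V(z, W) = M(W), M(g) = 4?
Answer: 10/11 ≈ 0.90909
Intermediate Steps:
V(z, W) = 4
L(a) = (4 + a)/(a + (-1 + a)/(-2 + a)) (L(a) = (a + 4)/(a + (a - 1)/(a - 2)) = (4 + a)/(a + (-1 + a)/(-2 + a)))
(2*L(-3))*(-1) = (2*((8 - 1*(-3)**2 - 2*(-3))/(1 - 3 - 1*(-3)**2)))*(-1) = (2*((8 - 1*9 + 6)/(1 - 3 - 1*9)))*(-1) = (2*((8 - 9 + 6)/(1 - 3 - 9)))*(-1) = (2*(5/(-11)))*(-1) = (2*(-1/11*5))*(-1) = (2*(-5/11))*(-1) = -10/11*(-1) = 10/11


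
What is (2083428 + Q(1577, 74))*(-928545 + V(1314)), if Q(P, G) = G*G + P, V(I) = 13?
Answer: -1941078503892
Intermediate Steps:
Q(P, G) = P + G² (Q(P, G) = G² + P = P + G²)
(2083428 + Q(1577, 74))*(-928545 + V(1314)) = (2083428 + (1577 + 74²))*(-928545 + 13) = (2083428 + (1577 + 5476))*(-928532) = (2083428 + 7053)*(-928532) = 2090481*(-928532) = -1941078503892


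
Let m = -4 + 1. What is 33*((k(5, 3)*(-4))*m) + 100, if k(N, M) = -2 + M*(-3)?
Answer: -4256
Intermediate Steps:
m = -3
k(N, M) = -2 - 3*M
33*((k(5, 3)*(-4))*m) + 100 = 33*(((-2 - 3*3)*(-4))*(-3)) + 100 = 33*(((-2 - 9)*(-4))*(-3)) + 100 = 33*(-11*(-4)*(-3)) + 100 = 33*(44*(-3)) + 100 = 33*(-132) + 100 = -4356 + 100 = -4256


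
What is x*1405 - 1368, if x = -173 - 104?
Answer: -390553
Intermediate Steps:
x = -277
x*1405 - 1368 = -277*1405 - 1368 = -389185 - 1368 = -390553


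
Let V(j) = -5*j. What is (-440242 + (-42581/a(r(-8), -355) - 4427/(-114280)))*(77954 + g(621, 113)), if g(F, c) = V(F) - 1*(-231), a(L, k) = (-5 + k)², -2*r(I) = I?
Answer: -305964664509015049/9256680 ≈ -3.3053e+10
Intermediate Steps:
r(I) = -I/2
g(F, c) = 231 - 5*F (g(F, c) = -5*F - 1*(-231) = -5*F + 231 = 231 - 5*F)
(-440242 + (-42581/a(r(-8), -355) - 4427/(-114280)))*(77954 + g(621, 113)) = (-440242 + (-42581/(-5 - 355)² - 4427/(-114280)))*(77954 + (231 - 5*621)) = (-440242 + (-42581/((-360)²) - 4427*(-1/114280)))*(77954 + (231 - 3105)) = (-440242 + (-42581/129600 + 4427/114280))*(77954 - 2874) = (-440242 + (-42581*1/129600 + 4427/114280))*75080 = (-440242 + (-42581/129600 + 4427/114280))*75080 = (-440242 - 107310437/370267200)*75080 = -163007279972837/370267200*75080 = -305964664509015049/9256680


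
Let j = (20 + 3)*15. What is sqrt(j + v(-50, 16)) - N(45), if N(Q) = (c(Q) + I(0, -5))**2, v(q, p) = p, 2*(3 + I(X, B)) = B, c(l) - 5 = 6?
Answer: -45/4 ≈ -11.250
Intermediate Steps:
c(l) = 11 (c(l) = 5 + 6 = 11)
I(X, B) = -3 + B/2
j = 345 (j = 23*15 = 345)
N(Q) = 121/4 (N(Q) = (11 + (-3 + (1/2)*(-5)))**2 = (11 + (-3 - 5/2))**2 = (11 - 11/2)**2 = (11/2)**2 = 121/4)
sqrt(j + v(-50, 16)) - N(45) = sqrt(345 + 16) - 1*121/4 = sqrt(361) - 121/4 = 19 - 121/4 = -45/4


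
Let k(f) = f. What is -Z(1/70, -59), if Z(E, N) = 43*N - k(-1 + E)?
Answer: 177521/70 ≈ 2536.0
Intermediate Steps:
Z(E, N) = 1 - E + 43*N (Z(E, N) = 43*N - (-1 + E) = 43*N + (1 - E) = 1 - E + 43*N)
-Z(1/70, -59) = -(1 - 1/70 + 43*(-59)) = -(1 - 1*1/70 - 2537) = -(1 - 1/70 - 2537) = -1*(-177521/70) = 177521/70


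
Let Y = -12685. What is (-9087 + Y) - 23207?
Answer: -44979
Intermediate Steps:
(-9087 + Y) - 23207 = (-9087 - 12685) - 23207 = -21772 - 23207 = -44979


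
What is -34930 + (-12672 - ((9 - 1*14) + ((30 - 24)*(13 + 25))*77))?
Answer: -65153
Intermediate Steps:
-34930 + (-12672 - ((9 - 1*14) + ((30 - 24)*(13 + 25))*77)) = -34930 + (-12672 - ((9 - 14) + (6*38)*77)) = -34930 + (-12672 - (-5 + 228*77)) = -34930 + (-12672 - (-5 + 17556)) = -34930 + (-12672 - 1*17551) = -34930 + (-12672 - 17551) = -34930 - 30223 = -65153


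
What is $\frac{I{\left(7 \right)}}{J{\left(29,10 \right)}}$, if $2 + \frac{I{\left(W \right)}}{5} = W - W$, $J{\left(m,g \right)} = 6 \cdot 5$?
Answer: $- \frac{1}{3} \approx -0.33333$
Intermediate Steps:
$J{\left(m,g \right)} = 30$
$I{\left(W \right)} = -10$ ($I{\left(W \right)} = -10 + 5 \left(W - W\right) = -10 + 5 \cdot 0 = -10 + 0 = -10$)
$\frac{I{\left(7 \right)}}{J{\left(29,10 \right)}} = - \frac{10}{30} = \left(-10\right) \frac{1}{30} = - \frac{1}{3}$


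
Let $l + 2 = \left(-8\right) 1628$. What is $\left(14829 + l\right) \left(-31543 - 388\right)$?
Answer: $-57571593$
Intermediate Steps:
$l = -13026$ ($l = -2 - 13024 = -13026$)
$\left(14829 + l\right) \left(-31543 - 388\right) = \left(14829 - 13026\right) \left(-31543 - 388\right) = 1803 \left(-31543 - 388\right) = 1803 \left(-31931\right) = -57571593$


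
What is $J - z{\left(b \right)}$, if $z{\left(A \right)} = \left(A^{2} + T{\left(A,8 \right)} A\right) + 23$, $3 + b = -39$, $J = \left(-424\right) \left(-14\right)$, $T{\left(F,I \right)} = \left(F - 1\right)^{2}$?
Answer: $81807$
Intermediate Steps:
$T{\left(F,I \right)} = \left(-1 + F\right)^{2}$
$J = 5936$
$b = -42$ ($b = -3 - 39 = -42$)
$z{\left(A \right)} = 23 + A^{2} + A \left(-1 + A\right)^{2}$ ($z{\left(A \right)} = \left(A^{2} + \left(-1 + A\right)^{2} A\right) + 23 = \left(A^{2} + A \left(-1 + A\right)^{2}\right) + 23 = 23 + A^{2} + A \left(-1 + A\right)^{2}$)
$J - z{\left(b \right)} = 5936 - \left(23 - 42 + \left(-42\right)^{3} - \left(-42\right)^{2}\right) = 5936 - \left(23 - 42 - 74088 - 1764\right) = 5936 - -75871 = 5936 + 75871 = 81807$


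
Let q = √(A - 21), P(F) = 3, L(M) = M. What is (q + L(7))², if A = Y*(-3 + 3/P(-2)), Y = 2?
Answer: 24 + 70*I ≈ 24.0 + 70.0*I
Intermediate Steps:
A = -4 (A = 2*(-3 + 3/3) = 2*(-3 + 3*(⅓)) = 2*(-3 + 1) = 2*(-2) = -4)
q = 5*I (q = √(-4 - 21) = √(-25) = 5*I ≈ 5.0*I)
(q + L(7))² = (5*I + 7)² = (7 + 5*I)²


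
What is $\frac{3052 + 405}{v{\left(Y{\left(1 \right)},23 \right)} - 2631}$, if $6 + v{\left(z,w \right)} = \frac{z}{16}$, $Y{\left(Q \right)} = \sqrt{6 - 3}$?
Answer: $- \frac{777907968}{593388287} - \frac{55312 \sqrt{3}}{1780164861} \approx -1.311$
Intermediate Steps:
$Y{\left(Q \right)} = \sqrt{3}$
$v{\left(z,w \right)} = -6 + \frac{z}{16}$
$\frac{3052 + 405}{v{\left(Y{\left(1 \right)},23 \right)} - 2631} = \frac{3052 + 405}{\left(-6 + \frac{\sqrt{3}}{16}\right) - 2631} = \frac{3457}{-2637 + \frac{\sqrt{3}}{16}}$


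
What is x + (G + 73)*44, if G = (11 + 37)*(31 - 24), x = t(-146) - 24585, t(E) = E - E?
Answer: -6589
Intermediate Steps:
t(E) = 0
x = -24585 (x = 0 - 24585 = -24585)
G = 336 (G = 48*7 = 336)
x + (G + 73)*44 = -24585 + (336 + 73)*44 = -24585 + 409*44 = -24585 + 17996 = -6589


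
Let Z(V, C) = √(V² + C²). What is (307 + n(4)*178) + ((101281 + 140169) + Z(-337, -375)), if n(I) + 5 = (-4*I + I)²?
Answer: 266499 + √254194 ≈ 2.6700e+5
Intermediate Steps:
n(I) = -5 + 9*I² (n(I) = -5 + (-4*I + I)² = -5 + (-3*I)² = -5 + 9*I²)
Z(V, C) = √(C² + V²)
(307 + n(4)*178) + ((101281 + 140169) + Z(-337, -375)) = (307 + (-5 + 9*4²)*178) + ((101281 + 140169) + √((-375)² + (-337)²)) = (307 + (-5 + 9*16)*178) + (241450 + √(140625 + 113569)) = (307 + (-5 + 144)*178) + (241450 + √254194) = (307 + 139*178) + (241450 + √254194) = (307 + 24742) + (241450 + √254194) = 25049 + (241450 + √254194) = 266499 + √254194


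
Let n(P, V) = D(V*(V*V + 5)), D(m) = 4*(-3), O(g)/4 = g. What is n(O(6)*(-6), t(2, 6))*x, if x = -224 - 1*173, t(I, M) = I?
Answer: 4764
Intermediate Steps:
O(g) = 4*g
x = -397 (x = -224 - 173 = -397)
D(m) = -12
n(P, V) = -12
n(O(6)*(-6), t(2, 6))*x = -12*(-397) = 4764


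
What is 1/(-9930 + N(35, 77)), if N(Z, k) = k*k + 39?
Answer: -1/3962 ≈ -0.00025240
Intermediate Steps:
N(Z, k) = 39 + k**2 (N(Z, k) = k**2 + 39 = 39 + k**2)
1/(-9930 + N(35, 77)) = 1/(-9930 + (39 + 77**2)) = 1/(-9930 + (39 + 5929)) = 1/(-9930 + 5968) = 1/(-3962) = -1/3962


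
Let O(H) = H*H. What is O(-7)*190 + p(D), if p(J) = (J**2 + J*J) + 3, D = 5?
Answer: 9363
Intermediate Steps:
O(H) = H**2
p(J) = 3 + 2*J**2 (p(J) = (J**2 + J**2) + 3 = 2*J**2 + 3 = 3 + 2*J**2)
O(-7)*190 + p(D) = (-7)**2*190 + (3 + 2*5**2) = 49*190 + (3 + 2*25) = 9310 + (3 + 50) = 9310 + 53 = 9363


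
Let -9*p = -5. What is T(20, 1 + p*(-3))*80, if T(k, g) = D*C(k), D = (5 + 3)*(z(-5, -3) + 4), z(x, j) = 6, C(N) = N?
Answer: 128000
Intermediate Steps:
p = 5/9 (p = -⅑*(-5) = 5/9 ≈ 0.55556)
D = 80 (D = (5 + 3)*(6 + 4) = 8*10 = 80)
T(k, g) = 80*k
T(20, 1 + p*(-3))*80 = (80*20)*80 = 1600*80 = 128000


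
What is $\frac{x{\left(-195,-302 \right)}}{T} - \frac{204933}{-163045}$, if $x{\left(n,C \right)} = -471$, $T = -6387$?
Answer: $\frac{461900422}{347122805} \approx 1.3307$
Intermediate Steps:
$\frac{x{\left(-195,-302 \right)}}{T} - \frac{204933}{-163045} = - \frac{471}{-6387} - \frac{204933}{-163045} = \left(-471\right) \left(- \frac{1}{6387}\right) - - \frac{204933}{163045} = \frac{157}{2129} + \frac{204933}{163045} = \frac{461900422}{347122805}$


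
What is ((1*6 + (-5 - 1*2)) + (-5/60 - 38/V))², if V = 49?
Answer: 1194649/345744 ≈ 3.4553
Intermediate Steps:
((1*6 + (-5 - 1*2)) + (-5/60 - 38/V))² = ((1*6 + (-5 - 1*2)) + (-5/60 - 38/49))² = ((6 + (-5 - 2)) + (-5*1/60 - 38*1/49))² = ((6 - 7) + (-1/12 - 38/49))² = (-1 - 505/588)² = (-1093/588)² = 1194649/345744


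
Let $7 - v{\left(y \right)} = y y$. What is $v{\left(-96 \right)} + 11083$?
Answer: $1874$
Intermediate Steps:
$v{\left(y \right)} = 7 - y^{2}$ ($v{\left(y \right)} = 7 - y y = 7 - y^{2}$)
$v{\left(-96 \right)} + 11083 = \left(7 - \left(-96\right)^{2}\right) + 11083 = \left(7 - 9216\right) + 11083 = -9209 + 11083 = 1874$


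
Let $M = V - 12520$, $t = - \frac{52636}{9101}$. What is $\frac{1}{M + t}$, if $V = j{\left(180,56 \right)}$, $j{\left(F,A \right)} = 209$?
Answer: $- \frac{9101}{112095047} \approx -8.119 \cdot 10^{-5}$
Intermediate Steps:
$V = 209$
$t = - \frac{52636}{9101}$ ($t = \left(-52636\right) \frac{1}{9101} = - \frac{52636}{9101} \approx -5.7835$)
$M = -12311$ ($M = 209 - 12520 = -12311$)
$\frac{1}{M + t} = \frac{1}{-12311 - \frac{52636}{9101}} = \frac{1}{- \frac{112095047}{9101}} = - \frac{9101}{112095047}$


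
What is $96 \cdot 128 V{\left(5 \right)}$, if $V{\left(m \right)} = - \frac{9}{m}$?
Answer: $- \frac{110592}{5} \approx -22118.0$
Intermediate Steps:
$96 \cdot 128 V{\left(5 \right)} = 96 \cdot 128 \left(- \frac{9}{5}\right) = 12288 \left(\left(-9\right) \frac{1}{5}\right) = 12288 \left(- \frac{9}{5}\right) = - \frac{110592}{5}$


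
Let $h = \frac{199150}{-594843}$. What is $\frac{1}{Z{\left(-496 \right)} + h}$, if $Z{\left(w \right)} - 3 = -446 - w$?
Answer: $\frac{594843}{31327529} \approx 0.018988$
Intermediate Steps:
$Z{\left(w \right)} = -443 - w$ ($Z{\left(w \right)} = 3 - \left(446 + w\right) = -443 - w$)
$h = - \frac{199150}{594843}$ ($h = 199150 \left(- \frac{1}{594843}\right) = - \frac{199150}{594843} \approx -0.33479$)
$\frac{1}{Z{\left(-496 \right)} + h} = \frac{1}{\left(-443 - -496\right) - \frac{199150}{594843}} = \frac{1}{\left(-443 + 496\right) - \frac{199150}{594843}} = \frac{1}{53 - \frac{199150}{594843}} = \frac{1}{\frac{31327529}{594843}} = \frac{594843}{31327529}$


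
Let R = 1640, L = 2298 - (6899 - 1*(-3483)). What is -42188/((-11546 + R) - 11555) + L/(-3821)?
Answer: 334691072/82002481 ≈ 4.0815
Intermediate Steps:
L = -8084 (L = 2298 - (6899 + 3483) = 2298 - 1*10382 = 2298 - 10382 = -8084)
-42188/((-11546 + R) - 11555) + L/(-3821) = -42188/((-11546 + 1640) - 11555) - 8084/(-3821) = -42188/(-9906 - 11555) - 8084*(-1/3821) = -42188/(-21461) + 8084/3821 = -42188*(-1/21461) + 8084/3821 = 42188/21461 + 8084/3821 = 334691072/82002481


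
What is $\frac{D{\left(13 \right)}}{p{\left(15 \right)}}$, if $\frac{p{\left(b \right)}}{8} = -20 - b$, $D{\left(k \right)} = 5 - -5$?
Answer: $- \frac{1}{28} \approx -0.035714$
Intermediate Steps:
$D{\left(k \right)} = 10$ ($D{\left(k \right)} = 5 + 5 = 10$)
$p{\left(b \right)} = -160 - 8 b$ ($p{\left(b \right)} = 8 \left(-20 - b\right) = -160 - 8 b$)
$\frac{D{\left(13 \right)}}{p{\left(15 \right)}} = \frac{10}{-160 - 120} = \frac{10}{-280} = 10 \left(- \frac{1}{280}\right) = - \frac{1}{28}$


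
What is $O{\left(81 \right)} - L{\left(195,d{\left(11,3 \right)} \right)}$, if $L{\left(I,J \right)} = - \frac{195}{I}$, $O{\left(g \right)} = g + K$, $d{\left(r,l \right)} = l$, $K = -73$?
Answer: $9$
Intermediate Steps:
$O{\left(g \right)} = -73 + g$ ($O{\left(g \right)} = g - 73 = -73 + g$)
$O{\left(81 \right)} - L{\left(195,d{\left(11,3 \right)} \right)} = \left(-73 + 81\right) - - \frac{195}{195} = 8 - \left(-195\right) \frac{1}{195} = 8 - -1 = 8 + 1 = 9$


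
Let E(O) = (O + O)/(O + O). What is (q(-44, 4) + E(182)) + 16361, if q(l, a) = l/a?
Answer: 16351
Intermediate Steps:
E(O) = 1 (E(O) = (2*O)/((2*O)) = (2*O)*(1/(2*O)) = 1)
(q(-44, 4) + E(182)) + 16361 = (-44/4 + 1) + 16361 = (-44*¼ + 1) + 16361 = (-11 + 1) + 16361 = -10 + 16361 = 16351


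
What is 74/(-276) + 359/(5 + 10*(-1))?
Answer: -49727/690 ≈ -72.068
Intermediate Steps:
74/(-276) + 359/(5 + 10*(-1)) = 74*(-1/276) + 359/(5 - 10) = -37/138 + 359/(-5) = -37/138 + 359*(-⅕) = -37/138 - 359/5 = -49727/690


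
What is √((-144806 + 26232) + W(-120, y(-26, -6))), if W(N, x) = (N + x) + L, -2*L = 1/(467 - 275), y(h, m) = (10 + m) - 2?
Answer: I*√273466374/48 ≈ 344.52*I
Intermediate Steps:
y(h, m) = 8 + m
L = -1/384 (L = -1/(2*(467 - 275)) = -½/192 = -½*1/192 = -1/384 ≈ -0.0026042)
W(N, x) = -1/384 + N + x (W(N, x) = (N + x) - 1/384 = -1/384 + N + x)
√((-144806 + 26232) + W(-120, y(-26, -6))) = √((-144806 + 26232) + (-1/384 - 120 + (8 - 6))) = √(-118574 + (-1/384 - 120 + 2)) = √(-118574 - 45313/384) = √(-45577729/384) = I*√273466374/48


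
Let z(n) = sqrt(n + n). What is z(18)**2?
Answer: 36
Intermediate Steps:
z(n) = sqrt(2)*sqrt(n) (z(n) = sqrt(2*n) = sqrt(2)*sqrt(n))
z(18)**2 = (sqrt(2)*sqrt(18))**2 = (sqrt(2)*(3*sqrt(2)))**2 = 6**2 = 36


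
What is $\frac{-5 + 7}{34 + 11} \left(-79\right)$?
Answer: $- \frac{158}{45} \approx -3.5111$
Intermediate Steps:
$\frac{-5 + 7}{34 + 11} \left(-79\right) = \frac{2}{45} \left(-79\right) = - \frac{158}{45}$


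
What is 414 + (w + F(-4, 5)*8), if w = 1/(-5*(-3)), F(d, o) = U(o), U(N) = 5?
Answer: 6811/15 ≈ 454.07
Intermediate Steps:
F(d, o) = 5
w = 1/15 ≈ 0.066667
414 + (w + F(-4, 5)*8) = 414 + (1/15 + 5*8) = 414 + (1/15 + 40) = 414 + 601/15 = 6811/15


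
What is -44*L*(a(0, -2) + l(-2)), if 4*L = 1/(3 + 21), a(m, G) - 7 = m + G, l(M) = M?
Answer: -11/8 ≈ -1.3750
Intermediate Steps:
a(m, G) = 7 + G + m (a(m, G) = 7 + (m + G) = 7 + (G + m) = 7 + G + m)
L = 1/96 (L = 1/(4*(3 + 21)) = (¼)/24 = (¼)*(1/24) = 1/96 ≈ 0.010417)
-44*L*(a(0, -2) + l(-2)) = -11*((7 - 2 + 0) - 2)/24 = -11*(5 - 2)/24 = -11*3/24 = -44*1/32 = -11/8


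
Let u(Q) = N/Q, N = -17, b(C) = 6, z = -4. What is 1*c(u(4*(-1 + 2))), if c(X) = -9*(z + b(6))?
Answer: -18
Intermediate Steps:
u(Q) = -17/Q
c(X) = -18 (c(X) = -9*(-4 + 6) = -9*2 = -18)
1*c(u(4*(-1 + 2))) = 1*(-18) = -18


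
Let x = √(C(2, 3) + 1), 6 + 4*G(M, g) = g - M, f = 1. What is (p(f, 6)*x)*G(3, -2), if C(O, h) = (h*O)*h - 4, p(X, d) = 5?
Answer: -55*√15/4 ≈ -53.254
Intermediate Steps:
C(O, h) = -4 + O*h² (C(O, h) = (O*h)*h - 4 = O*h² - 4 = -4 + O*h²)
G(M, g) = -3/2 - M/4 + g/4 (G(M, g) = -3/2 + (g - M)/4 = -3/2 + (-M/4 + g/4) = -3/2 - M/4 + g/4)
x = √15 (x = √((-4 + 2*3²) + 1) = √((-4 + 2*9) + 1) = √((-4 + 18) + 1) = √(14 + 1) = √15 ≈ 3.8730)
(p(f, 6)*x)*G(3, -2) = (5*√15)*(-3/2 - ¼*3 + (¼)*(-2)) = (5*√15)*(-3/2 - ¾ - ½) = (5*√15)*(-11/4) = -55*√15/4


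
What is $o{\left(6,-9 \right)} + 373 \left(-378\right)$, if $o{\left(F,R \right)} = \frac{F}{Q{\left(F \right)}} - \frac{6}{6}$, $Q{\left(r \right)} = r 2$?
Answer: $- \frac{281989}{2} \approx -1.4099 \cdot 10^{5}$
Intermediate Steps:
$Q{\left(r \right)} = 2 r$
$o{\left(F,R \right)} = - \frac{1}{2}$ ($o{\left(F,R \right)} = \frac{F}{2 F} - \frac{6}{6} = F \frac{1}{2 F} - 1 = \frac{1}{2} - 1 = - \frac{1}{2}$)
$o{\left(6,-9 \right)} + 373 \left(-378\right) = - \frac{1}{2} + 373 \left(-378\right) = - \frac{1}{2} - 140994 = - \frac{281989}{2}$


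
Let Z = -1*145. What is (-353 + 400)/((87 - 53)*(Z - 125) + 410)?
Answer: -47/8770 ≈ -0.0053592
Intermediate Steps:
Z = -145
(-353 + 400)/((87 - 53)*(Z - 125) + 410) = (-353 + 400)/((87 - 53)*(-145 - 125) + 410) = 47/(34*(-270) + 410) = 47/(-9180 + 410) = 47/(-8770) = 47*(-1/8770) = -47/8770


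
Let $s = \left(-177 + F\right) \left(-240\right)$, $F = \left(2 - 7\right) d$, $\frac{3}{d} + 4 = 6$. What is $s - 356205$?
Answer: $-311925$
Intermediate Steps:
$d = \frac{3}{2}$ ($d = \frac{3}{-4 + 6} = \frac{3}{2} \approx 1.5$)
$F = - \frac{15}{2}$ ($F = \left(2 - 7\right) \frac{3}{2} = \left(-5\right) \frac{3}{2} = - \frac{15}{2} \approx -7.5$)
$s = 44280$ ($s = \left(-177 - \frac{15}{2}\right) \left(-240\right) = \left(- \frac{369}{2}\right) \left(-240\right) = 44280$)
$s - 356205 = 44280 - 356205 = -311925$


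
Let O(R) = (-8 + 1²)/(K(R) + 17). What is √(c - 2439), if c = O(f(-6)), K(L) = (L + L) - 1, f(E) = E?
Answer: I*√9763/2 ≈ 49.404*I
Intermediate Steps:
K(L) = -1 + 2*L (K(L) = 2*L - 1 = -1 + 2*L)
O(R) = -7/(16 + 2*R) (O(R) = (-8 + 1²)/((-1 + 2*R) + 17) = (-8 + 1)/(16 + 2*R) = -7/(16 + 2*R))
c = -7/4 (c = -7/(16 + 2*(-6)) = -7/(16 - 12) = -7/4 ≈ -1.7500)
√(c - 2439) = √(-7/4 - 2439) = √(-9763/4) = I*√9763/2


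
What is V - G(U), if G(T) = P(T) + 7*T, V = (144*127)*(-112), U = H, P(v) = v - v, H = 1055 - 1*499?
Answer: -2052148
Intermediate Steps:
H = 556 (H = 1055 - 499 = 556)
P(v) = 0
U = 556
V = -2048256 (V = 18288*(-112) = -2048256)
G(T) = 7*T (G(T) = 0 + 7*T = 7*T)
V - G(U) = -2048256 - 7*556 = -2048256 - 1*3892 = -2048256 - 3892 = -2052148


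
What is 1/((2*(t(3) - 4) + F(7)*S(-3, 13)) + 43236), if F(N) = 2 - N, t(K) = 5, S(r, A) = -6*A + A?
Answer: 1/43563 ≈ 2.2955e-5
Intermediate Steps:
S(r, A) = -5*A
1/((2*(t(3) - 4) + F(7)*S(-3, 13)) + 43236) = 1/((2*(5 - 4) + (2 - 1*7)*(-5*13)) + 43236) = 1/((2*1 + (2 - 7)*(-65)) + 43236) = 1/((2 - 5*(-65)) + 43236) = 1/((2 + 325) + 43236) = 1/(327 + 43236) = 1/43563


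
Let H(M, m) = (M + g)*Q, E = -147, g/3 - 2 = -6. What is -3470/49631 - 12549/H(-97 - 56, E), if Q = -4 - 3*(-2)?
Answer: 207224773/5459410 ≈ 37.957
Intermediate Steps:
g = -12 (g = 6 + 3*(-6) = 6 - 18 = -12)
Q = 2 (Q = -4 + 6 = 2)
H(M, m) = -24 + 2*M (H(M, m) = (M - 12)*2 = (-12 + M)*2 = -24 + 2*M)
-3470/49631 - 12549/H(-97 - 56, E) = -3470/49631 - 12549/(-24 + 2*(-97 - 56)) = -3470*1/49631 - 12549/(-24 + 2*(-153)) = -3470/49631 - 12549/(-24 - 306) = -3470/49631 - 12549/(-330) = -3470/49631 - 12549*(-1/330) = -3470/49631 + 4183/110 = 207224773/5459410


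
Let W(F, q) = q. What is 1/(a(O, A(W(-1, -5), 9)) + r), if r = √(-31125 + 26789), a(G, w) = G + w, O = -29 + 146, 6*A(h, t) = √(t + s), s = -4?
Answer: 6/(702 + √5 + 24*I*√271) ≈ 0.0064803 - 0.0036355*I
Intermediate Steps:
A(h, t) = √(-4 + t)/6 (A(h, t) = √(t - 4)/6 = √(-4 + t)/6)
O = 117
r = 4*I*√271 (r = √(-4336) = 4*I*√271 ≈ 65.848*I)
1/(a(O, A(W(-1, -5), 9)) + r) = 1/((117 + √(-4 + 9)/6) + 4*I*√271) = 1/((117 + √5/6) + 4*I*√271) = 1/(117 + √5/6 + 4*I*√271)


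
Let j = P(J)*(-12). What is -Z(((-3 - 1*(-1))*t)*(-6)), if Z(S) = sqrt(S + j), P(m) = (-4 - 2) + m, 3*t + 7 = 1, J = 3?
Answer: -2*sqrt(3) ≈ -3.4641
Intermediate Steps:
t = -2 (t = -7/3 + (1/3)*1 = -7/3 + 1/3 = -2)
P(m) = -6 + m
j = 36 (j = (-6 + 3)*(-12) = -3*(-12) = 36)
Z(S) = sqrt(36 + S) (Z(S) = sqrt(S + 36) = sqrt(36 + S))
-Z(((-3 - 1*(-1))*t)*(-6)) = -sqrt(36 + ((-3 - 1*(-1))*(-2))*(-6)) = -sqrt(36 + ((-3 + 1)*(-2))*(-6)) = -sqrt(36 - 2*(-2)*(-6)) = -sqrt(36 + 4*(-6)) = -sqrt(36 - 24) = -sqrt(12) = -2*sqrt(3)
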